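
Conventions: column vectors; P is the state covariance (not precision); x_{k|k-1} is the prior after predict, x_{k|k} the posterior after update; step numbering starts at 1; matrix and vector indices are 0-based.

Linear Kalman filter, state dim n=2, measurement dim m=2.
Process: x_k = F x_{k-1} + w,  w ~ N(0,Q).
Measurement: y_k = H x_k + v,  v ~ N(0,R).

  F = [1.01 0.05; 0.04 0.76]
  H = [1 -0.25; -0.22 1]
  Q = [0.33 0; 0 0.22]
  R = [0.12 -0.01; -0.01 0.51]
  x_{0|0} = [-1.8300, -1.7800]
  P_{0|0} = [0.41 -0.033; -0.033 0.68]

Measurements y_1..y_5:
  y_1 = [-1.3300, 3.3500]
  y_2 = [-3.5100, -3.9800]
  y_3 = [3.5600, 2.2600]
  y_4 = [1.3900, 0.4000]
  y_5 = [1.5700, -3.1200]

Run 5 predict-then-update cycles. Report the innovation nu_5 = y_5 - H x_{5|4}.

innov = [0.0061, -3.1399]

step 1: x^-=[-1.9373, -1.4260]  P^-=[0.7466 0.0170; 0.0170 0.6114]  S=[0.8963 -0.3092; -0.3092 1.1501]  K=[0.8642 0.1043; 0.0338 0.5375]  nu=[0.2508, 4.3498]  x^+=[-1.2669, 0.9204]  P^+=[0.1204 0.0710; 0.0710 0.2894]
step 2: x^-=[-1.2336, 0.6488]  P^-=[0.4607 0.0705; 0.0705 0.3917]  S=[0.5700 -0.1349; -0.1349 0.8929]  K=[0.7978 0.0860; 0.0535 0.4293]  nu=[-2.1142, -4.9002]  x^+=[-3.3415, -1.5683]  P^+=[0.1099 0.0600; 0.0600 0.2316]
step 3: x^-=[-3.4534, -1.3255]  P^-=[0.4487 0.0594; 0.0594 0.3576]  S=[0.5614 -0.1354; -0.1354 0.8632]  K=[0.7919 0.0787; 0.0446 0.4062]  nu=[6.6820, 2.8258]  x^+=[2.0605, 0.1202]  P^+=[0.1083 0.0560; 0.0560 0.2190]
step 4: x^-=[2.0871, 0.1738]  P^-=[0.4466 0.0558; 0.0558 0.3501]  S=[0.5606 -0.1369; -0.1369 0.8571]  K=[0.7905 0.0767; 0.0413 0.4007]  nu=[-0.6536, 0.6854]  x^+=[1.6229, 0.4214]  P^+=[0.1078 0.0550; 0.0550 0.2160]
step 5: x^-=[1.6602, 0.3852]  P^-=[0.4461 0.0549; 0.0549 0.3483]  S=[0.5604 -0.1373; -0.1373 0.8557]  K=[0.7902 0.0762; 0.0404 0.3994]  nu=[0.0061, -3.1399]  x^+=[1.4256, -0.8686]  P^+=[0.1077 0.0547; 0.0547 0.2153]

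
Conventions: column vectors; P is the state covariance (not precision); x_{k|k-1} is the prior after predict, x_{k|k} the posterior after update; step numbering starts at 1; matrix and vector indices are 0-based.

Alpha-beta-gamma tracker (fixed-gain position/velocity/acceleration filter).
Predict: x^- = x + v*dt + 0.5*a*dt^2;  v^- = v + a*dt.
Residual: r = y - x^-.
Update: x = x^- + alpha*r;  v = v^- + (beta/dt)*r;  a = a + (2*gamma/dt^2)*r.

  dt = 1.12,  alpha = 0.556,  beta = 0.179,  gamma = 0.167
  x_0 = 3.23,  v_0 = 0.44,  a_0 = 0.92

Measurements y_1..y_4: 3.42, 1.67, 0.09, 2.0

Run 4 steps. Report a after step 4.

a_post = -1.5117

step 1: x_pred=4.2998  r=-0.8798  x^+=3.8106  v^+=1.3298  a^+=0.6857
step 2: x_pred=5.7301  r=-4.0601  x^+=3.4727  v^+=1.4489  a^+=-0.3953
step 3: x_pred=4.8475  r=-4.7575  x^+=2.2023  v^+=0.2458  a^+=-1.6621
step 4: x_pred=1.4352  r=0.5648  x^+=1.7492  v^+=-1.5254  a^+=-1.5117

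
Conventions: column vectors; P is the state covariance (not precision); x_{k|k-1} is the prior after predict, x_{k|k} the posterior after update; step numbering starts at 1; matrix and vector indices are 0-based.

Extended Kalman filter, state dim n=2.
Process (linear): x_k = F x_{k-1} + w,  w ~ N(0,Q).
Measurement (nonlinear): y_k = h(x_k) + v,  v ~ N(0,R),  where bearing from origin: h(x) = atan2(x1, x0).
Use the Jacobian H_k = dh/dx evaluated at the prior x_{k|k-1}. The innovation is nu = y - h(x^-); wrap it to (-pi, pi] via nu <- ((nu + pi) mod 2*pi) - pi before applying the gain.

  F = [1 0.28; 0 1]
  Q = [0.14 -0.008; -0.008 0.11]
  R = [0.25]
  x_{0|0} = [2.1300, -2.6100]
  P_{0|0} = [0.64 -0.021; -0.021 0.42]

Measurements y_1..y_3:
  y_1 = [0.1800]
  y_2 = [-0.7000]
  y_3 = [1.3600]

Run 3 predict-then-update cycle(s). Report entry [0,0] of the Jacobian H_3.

step 1: x^-=[1.3992, -2.6100]  P^-=[0.8012 0.0886; 0.0886 0.5300]  H_jac=[0.2976 0.1595]  S=[0.3429]  K=[0.7366; 0.3235]  nu=[1.2587]  x^+=[2.3264, -2.2028]  P^+=[0.6151 0.0069; 0.0069 0.4941]
step 2: x^-=[1.7096, -2.2028]  P^-=[0.7977 0.1372; 0.1372 0.6041]  H_jac=[0.2833 0.2199]  S=[0.3603]  K=[0.7109; 0.4765]  nu=[0.2108]  x^+=[1.8595, -2.1023]  P^+=[0.6156 0.0152; 0.0152 0.5223]
step 3: x^-=[1.2708, -2.1023]  P^-=[0.8050 0.1534; 0.1534 0.6323]  H_jac=[0.3484 0.2106]  S=[0.3982]  K=[0.7853; 0.4685]  nu=[2.3871]  x^+=[3.1454, -0.9839]  P^+=[0.5594 0.0069; 0.0069 0.5449]

H_jac[0,0] = 0.3484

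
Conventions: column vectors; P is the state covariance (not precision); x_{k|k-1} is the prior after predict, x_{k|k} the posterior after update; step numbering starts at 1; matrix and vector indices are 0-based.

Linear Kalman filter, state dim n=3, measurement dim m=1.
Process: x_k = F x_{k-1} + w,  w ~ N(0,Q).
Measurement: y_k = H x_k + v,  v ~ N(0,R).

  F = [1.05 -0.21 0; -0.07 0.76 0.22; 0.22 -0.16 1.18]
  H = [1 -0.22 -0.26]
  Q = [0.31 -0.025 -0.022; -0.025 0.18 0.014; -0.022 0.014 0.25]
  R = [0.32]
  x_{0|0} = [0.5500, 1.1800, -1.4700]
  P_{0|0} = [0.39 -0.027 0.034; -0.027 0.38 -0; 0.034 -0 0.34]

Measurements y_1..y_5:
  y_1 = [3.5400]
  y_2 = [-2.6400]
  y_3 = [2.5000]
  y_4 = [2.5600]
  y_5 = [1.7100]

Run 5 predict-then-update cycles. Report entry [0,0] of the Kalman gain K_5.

K[0,0] = 0.4185

step 1: x^-=[0.3297, 0.5349, -1.8024]  P^-=[0.7686 -0.1284 0.1288; -0.1284 0.4197 0.0441; 0.1288 0.0441 0.7716]  S=[1.1557]  K=[0.6606; -0.2009; -0.0706]  nu=[2.8594]  x^+=[2.2185, -0.0396, -2.0041]  P^+=[0.2644 0.0250 0.1826; 0.0250 0.3730 0.0277; 0.1826 0.0277 0.7658]
step 2: x^-=[2.3377, -0.6263, -1.8705]  P^-=[0.6069 -0.0428 0.2657; -0.0428 0.4348 0.1854; 0.2657 0.1854 1.4213]  S=[0.9459]  K=[0.5785; -0.1973; -0.1529]  nu=[-5.6018]  x^+=[-0.9031, 0.4790, -1.0137]  P^+=[0.2903 0.0652 0.3494; 0.0652 0.3980 0.1569; 0.3494 0.1569 1.3992]
step 3: x^-=[-1.0488, 0.2042, -1.4715]  P^-=[0.6189 0.0166 0.4384; 0.0166 0.5138 0.4592; 0.4384 0.4592 2.3400]  S=[0.9392]  K=[0.5337; -0.2298; -0.2885]  nu=[3.2112]  x^+=[0.6649, -0.5338, -2.3981]  P^+=[0.3514 0.1318 0.5831; 0.1318 0.4642 0.3969; 0.5831 0.3969 2.2618]
step 4: x^-=[0.8103, -0.9798, -2.5981]  P^-=[0.6597 0.0985 0.6706; 0.0985 0.6601 0.8849; 0.6706 0.8849 3.5718]  S=[0.9623]  K=[0.4819; -0.2876; -0.4705]  nu=[0.8587]  x^+=[1.2240, -1.2267, -3.0021]  P^+=[0.4363 0.2319 0.8887; 0.2319 0.5805 0.7547; 0.8887 0.7547 3.3587]
step 5: x^-=[1.5429, -1.6784, -3.0769]  P^-=[0.7143 0.2092 0.9628; 0.2092 0.8803 1.4698; 0.9628 1.4698 5.1228]  S=[0.9987]  K=[0.4185; -0.3671; -0.6934]  nu=[-1.0021]  x^+=[1.1234, -1.3106, -2.3820]  P^+=[0.5394 0.3626 1.2526; 0.3626 0.7457 1.2156; 1.2526 1.2156 4.6426]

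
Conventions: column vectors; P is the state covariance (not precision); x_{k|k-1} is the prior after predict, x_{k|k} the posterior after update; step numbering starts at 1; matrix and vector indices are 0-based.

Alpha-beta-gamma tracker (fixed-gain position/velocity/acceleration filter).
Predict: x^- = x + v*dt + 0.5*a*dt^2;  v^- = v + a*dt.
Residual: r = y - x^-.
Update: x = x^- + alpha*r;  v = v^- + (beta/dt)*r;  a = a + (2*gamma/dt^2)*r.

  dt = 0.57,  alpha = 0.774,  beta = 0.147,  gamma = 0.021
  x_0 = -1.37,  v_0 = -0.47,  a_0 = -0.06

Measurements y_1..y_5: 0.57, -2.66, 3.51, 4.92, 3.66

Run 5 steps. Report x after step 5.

step 1: x_pred=-1.6476  r=2.2176  x^+=0.0688  v^+=0.0677  a^+=0.2267
step 2: x_pred=0.1442  r=-2.8042  x^+=-2.0262  v^+=-0.5263  a^+=-0.1358
step 3: x_pred=-2.3483  r=5.8583  x^+=2.1860  v^+=0.9071  a^+=0.6215
step 4: x_pred=2.8040  r=2.1160  x^+=4.4418  v^+=1.8071  a^+=0.8950
step 5: x_pred=5.6172  r=-1.9572  x^+=4.1023  v^+=1.8125  a^+=0.6420

x_post = 4.1023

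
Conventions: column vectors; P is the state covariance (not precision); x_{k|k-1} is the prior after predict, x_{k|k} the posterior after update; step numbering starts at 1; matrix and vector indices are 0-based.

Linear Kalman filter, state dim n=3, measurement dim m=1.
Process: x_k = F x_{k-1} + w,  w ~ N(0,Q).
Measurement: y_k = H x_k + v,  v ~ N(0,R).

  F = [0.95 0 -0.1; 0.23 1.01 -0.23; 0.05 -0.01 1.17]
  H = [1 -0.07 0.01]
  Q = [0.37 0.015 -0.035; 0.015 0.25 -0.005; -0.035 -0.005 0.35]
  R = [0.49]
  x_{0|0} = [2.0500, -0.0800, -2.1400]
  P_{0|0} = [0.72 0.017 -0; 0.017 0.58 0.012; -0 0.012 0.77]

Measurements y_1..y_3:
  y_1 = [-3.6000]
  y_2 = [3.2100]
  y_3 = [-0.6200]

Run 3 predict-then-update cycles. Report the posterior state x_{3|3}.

x_post = [0.4211, 1.7667, -3.2533]

step 1: x^-=[2.1615, 0.8829, -2.4005]  P^-=[1.0275 0.2051 -0.0910; 0.2051 0.9228 -0.1948; -0.0910 -0.1948 1.4056]  S=[1.4919]  K=[0.6785; 0.0929; -0.0425]  nu=[-5.6757]  x^+=[-1.6894, 0.3557, -2.1595]  P^+=[0.3407 0.1111 -0.0481; 0.1111 0.9099 -0.1889; -0.0481 -0.1889 1.4029]
step 2: x^-=[-1.3890, 0.4674, -2.6146]  P^-=[0.7007 0.2590 -0.2374; 0.2590 1.4149 -0.6184; -0.2374 -0.6184 2.2701]  S=[1.1577]  K=[0.5875; 0.1328; -0.1480]  nu=[4.6578]  x^+=[1.3476, 1.0860, -3.3042]  P^+=[0.3011 0.1687 -0.1367; 0.1687 1.3945 -0.5957; -0.1367 -0.5957 2.2447]
step 3: x^-=[1.6106, 2.1668, -3.8094]  P^-=[0.6901 0.3874 -0.4368; 0.3874 2.1768 -1.3520; -0.4368 -1.3520 3.4215]  S=[1.1300]  K=[0.5828; 0.1960; -0.2725]  nu=[-2.0409]  x^+=[0.4211, 1.7667, -3.2533]  P^+=[0.3062 0.2583 -0.2573; 0.2583 2.1333 -1.2917; -0.2573 -1.2917 3.3376]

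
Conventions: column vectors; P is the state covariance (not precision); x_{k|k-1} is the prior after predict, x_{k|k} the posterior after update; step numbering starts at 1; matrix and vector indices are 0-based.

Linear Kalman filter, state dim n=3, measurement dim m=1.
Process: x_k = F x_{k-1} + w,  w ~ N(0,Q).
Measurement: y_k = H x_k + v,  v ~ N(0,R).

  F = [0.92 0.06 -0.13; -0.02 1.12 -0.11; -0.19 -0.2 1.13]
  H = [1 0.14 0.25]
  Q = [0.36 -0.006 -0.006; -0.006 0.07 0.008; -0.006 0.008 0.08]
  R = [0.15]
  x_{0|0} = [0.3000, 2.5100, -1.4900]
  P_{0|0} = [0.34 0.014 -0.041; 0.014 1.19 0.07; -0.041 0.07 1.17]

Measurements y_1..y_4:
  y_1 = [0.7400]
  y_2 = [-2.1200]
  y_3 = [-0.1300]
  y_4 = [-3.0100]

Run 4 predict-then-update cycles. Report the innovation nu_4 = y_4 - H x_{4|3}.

innov = [-3.1873]

step 1: x^-=[0.6203, 2.9691, -2.2427]  P^-=[0.6821 0.0922 -0.2914; 0.0922 1.5590 -0.3154; -0.2914 -0.3154 1.6209]  S=[0.8220]  K=[0.7569; 0.2818; 0.0848]  nu=[0.2647]  x^+=[0.8206, 3.0437, -2.2203]  P^+=[0.2112 -0.0831 -0.3441; -0.0831 1.4937 -0.3351; -0.3441 -0.3351 1.6150]
step 2: x^-=[1.2263, 3.6368, -3.2736]  P^-=[0.6498 0.1130 -0.6795; 0.1130 2.0481 -0.9400; -0.6795 -0.9400 2.5024]  S=[0.6224]  K=[0.7965; 0.2647; -0.2981]  nu=[-3.0370]  x^+=[-1.1926, 2.8330, -2.3683]  P^+=[0.2550 -0.0182 -0.5318; -0.0182 2.0045 -0.8909; -0.5318 -0.8909 2.4471]
step 3: x^-=[-0.6193, 3.4573, -3.0162]  P^-=[0.7635 0.3283 -1.0801; 0.3283 2.8321 -1.8866; -1.0801 -1.8866 3.9238]  S=[0.6340]  K=[0.8508; 0.3993; -0.5729]  nu=[0.7594]  x^+=[0.0267, 3.7605, -3.4513]  P^+=[0.3046 0.1129 -0.7710; 0.1129 2.7311 -1.7416; -0.7710 -1.7416 3.7156]
step 4: x^-=[0.6989, 4.5909, -4.6572]  P^-=[0.9145 0.6824 -1.6439; 0.6824 3.9616 -3.3292; -1.6439 -3.3292 6.0716]  S=[0.6577]  K=[0.9108; 0.6154; -0.9002]  nu=[-3.1873]  x^+=[-2.2042, 2.6295, -1.7879]  P^+=[0.3688 0.3138 -1.1046; 0.3138 3.7126 -2.9649; -1.1046 -2.9649 5.5386]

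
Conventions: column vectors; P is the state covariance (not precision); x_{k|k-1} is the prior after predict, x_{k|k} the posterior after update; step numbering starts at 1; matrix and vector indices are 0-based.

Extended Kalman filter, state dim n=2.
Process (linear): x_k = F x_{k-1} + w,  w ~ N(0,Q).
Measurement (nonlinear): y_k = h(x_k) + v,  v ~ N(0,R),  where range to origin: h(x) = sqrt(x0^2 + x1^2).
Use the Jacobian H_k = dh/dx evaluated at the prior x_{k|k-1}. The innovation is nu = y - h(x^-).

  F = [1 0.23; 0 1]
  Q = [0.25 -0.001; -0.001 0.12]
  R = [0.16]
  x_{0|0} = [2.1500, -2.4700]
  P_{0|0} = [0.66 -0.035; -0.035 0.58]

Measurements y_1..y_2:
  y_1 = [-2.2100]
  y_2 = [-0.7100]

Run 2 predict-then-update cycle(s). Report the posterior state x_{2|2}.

x_post = [0.9184, 0.6916]

step 1: x^-=[1.5819, -2.4700]  P^-=[0.9246 0.0974; 0.0974 0.7000]  H_jac=[0.5393 -0.8421]  S=[0.8369]  K=[0.4978; -0.6416]  nu=[-5.1431]  x^+=[-0.9786, 0.8299]  P^+=[0.7172 0.3647; 0.3647 0.3555]
step 2: x^-=[-0.7877, 0.8299]  P^-=[1.1537 0.4455; 0.4455 0.4755]  H_jac=[-0.6884 0.7253]  S=[0.5121]  K=[-0.9201; 0.0746]  nu=[-1.8542]  x^+=[0.9184, 0.6916]  P^+=[0.7202 0.4806; 0.4806 0.4726]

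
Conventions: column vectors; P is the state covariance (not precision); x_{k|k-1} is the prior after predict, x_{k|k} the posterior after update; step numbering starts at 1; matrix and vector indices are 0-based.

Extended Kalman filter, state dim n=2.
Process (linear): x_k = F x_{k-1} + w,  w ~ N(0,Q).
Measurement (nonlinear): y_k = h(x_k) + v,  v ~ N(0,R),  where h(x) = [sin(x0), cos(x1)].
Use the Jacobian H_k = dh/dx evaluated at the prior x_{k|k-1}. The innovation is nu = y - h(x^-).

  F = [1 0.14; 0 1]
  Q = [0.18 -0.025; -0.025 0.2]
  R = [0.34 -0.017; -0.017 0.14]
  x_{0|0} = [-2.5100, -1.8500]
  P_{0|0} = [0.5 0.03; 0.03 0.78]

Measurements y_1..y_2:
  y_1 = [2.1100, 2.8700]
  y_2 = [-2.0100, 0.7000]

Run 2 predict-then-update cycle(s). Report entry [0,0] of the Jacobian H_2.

step 1: x^-=[-2.7690, -1.8500]  P^-=[0.7037 0.1142; 0.1142 0.9800]  H_jac=[-0.9314 0.0000; 0.0000 0.9613]  S=[0.9504 -0.1192; -0.1192 1.0456]  K=[-0.6862 0.0267; 0.0011 0.9011]  nu=[2.4740, 3.1456]  x^+=[-4.3827, 0.9874]  P^+=[0.2510 0.0160; 0.0160 0.1312]
step 2: x^-=[-4.2444, 0.9874]  P^-=[0.4381 0.0094; 0.0094 0.3312]  H_jac=[-0.4511 0.0000; 0.0000 -0.8346]  S=[0.4291 -0.0135; -0.0135 0.3707]  K=[-0.4616 -0.0379; -0.0333 -0.7469]  nu=[-2.9025, 0.1491]  x^+=[-2.9102, 0.9727]  P^+=[0.3465 -0.0030; -0.0030 0.1246]

H_jac[0,0] = -0.4511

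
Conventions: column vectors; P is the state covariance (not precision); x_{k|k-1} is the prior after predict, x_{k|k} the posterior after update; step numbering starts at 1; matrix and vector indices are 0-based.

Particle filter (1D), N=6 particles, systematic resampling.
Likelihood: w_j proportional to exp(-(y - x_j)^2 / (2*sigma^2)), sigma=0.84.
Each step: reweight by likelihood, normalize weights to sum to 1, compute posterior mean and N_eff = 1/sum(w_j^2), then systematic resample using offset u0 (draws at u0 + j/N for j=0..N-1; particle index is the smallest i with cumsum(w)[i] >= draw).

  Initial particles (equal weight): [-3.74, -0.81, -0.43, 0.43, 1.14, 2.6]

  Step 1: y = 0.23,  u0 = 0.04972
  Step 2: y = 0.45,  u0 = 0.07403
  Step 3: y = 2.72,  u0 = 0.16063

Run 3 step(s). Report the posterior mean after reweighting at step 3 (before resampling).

post_mean = 0.9212

step 1: w=[0.0000, 0.1692, 0.2675, 0.3540, 0.2025, 0.0068]  mean=0.1487  Neff=3.7517  idx=[1, 2, 2, 3, 3, 4]
step 2: w=[0.0774, 0.1378, 0.1378, 0.2384, 0.2384, 0.1702]  mean=0.2179  Neff=5.3587  idx=[0, 2, 3, 3, 4, 5]
step 3: w=[0.0006, 0.0036, 0.0995, 0.0995, 0.0995, 0.6973]  mean=0.9212  Neff=1.9382  idx=[3, 5, 5, 5, 5, 5]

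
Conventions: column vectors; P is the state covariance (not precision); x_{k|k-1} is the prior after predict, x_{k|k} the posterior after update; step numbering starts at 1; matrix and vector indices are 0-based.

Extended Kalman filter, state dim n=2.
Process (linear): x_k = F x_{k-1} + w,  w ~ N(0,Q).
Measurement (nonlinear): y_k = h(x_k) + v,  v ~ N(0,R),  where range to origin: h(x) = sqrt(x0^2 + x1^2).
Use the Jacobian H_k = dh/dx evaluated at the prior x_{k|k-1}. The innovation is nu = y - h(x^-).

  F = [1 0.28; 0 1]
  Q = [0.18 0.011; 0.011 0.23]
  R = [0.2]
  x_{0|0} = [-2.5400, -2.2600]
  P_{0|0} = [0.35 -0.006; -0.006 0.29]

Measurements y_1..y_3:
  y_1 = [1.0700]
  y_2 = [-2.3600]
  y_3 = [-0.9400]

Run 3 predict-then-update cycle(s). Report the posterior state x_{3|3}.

x_post = [0.1808, -0.6167]

step 1: x^-=[-3.1728, -2.2600]  P^-=[0.5494 0.0862; 0.0862 0.5200]  H_jac=[-0.8145 -0.5802]  S=[0.8210]  K=[-0.6060; -0.4530]  nu=[-2.8254]  x^+=[-1.4607, -0.9801]  P^+=[0.2479 -0.1392; -0.1392 0.3515]
step 2: x^-=[-1.7351, -0.9801]  P^-=[0.3776 -0.0297; -0.0297 0.5815]  H_jac=[-0.8707 -0.4918]  S=[0.6014]  K=[-0.5223; -0.4325]  nu=[-4.3528]  x^+=[0.5383, 0.9025]  P^+=[0.2135 -0.1656; -0.1656 0.4690]
step 3: x^-=[0.7910, 0.9025]  P^-=[0.3375 -0.0233; -0.0233 0.6990]  H_jac=[0.6591 0.7521]  S=[0.7189]  K=[0.2851; 0.7099]  nu=[-2.1400]  x^+=[0.1808, -0.6167]  P^+=[0.2791 -0.1688; -0.1688 0.3367]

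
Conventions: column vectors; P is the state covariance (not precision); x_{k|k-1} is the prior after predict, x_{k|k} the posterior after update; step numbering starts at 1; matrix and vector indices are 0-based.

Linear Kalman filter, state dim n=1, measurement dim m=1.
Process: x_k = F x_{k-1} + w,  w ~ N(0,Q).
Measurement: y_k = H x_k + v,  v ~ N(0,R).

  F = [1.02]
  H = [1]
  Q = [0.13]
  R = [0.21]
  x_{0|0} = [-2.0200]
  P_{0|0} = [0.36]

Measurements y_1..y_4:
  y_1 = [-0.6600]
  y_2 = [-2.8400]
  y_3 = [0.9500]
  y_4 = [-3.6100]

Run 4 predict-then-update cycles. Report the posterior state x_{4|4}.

step 1: x^-=[-2.0604]  P^-=[0.5045]  S=[0.7145]  K=[0.7061]  nu=[1.4004]  x^+=[-1.0716]  P^+=[0.1483]
step 2: x^-=[-1.0930]  P^-=[0.2843]  S=[0.4943]  K=[0.5751]  nu=[-1.7470]  x^+=[-2.0978]  P^+=[0.1208]
step 3: x^-=[-2.1397]  P^-=[0.2557]  S=[0.4657]  K=[0.5490]  nu=[3.0897]  x^+=[-0.4434]  P^+=[0.1153]
step 4: x^-=[-0.4523]  P^-=[0.2500]  S=[0.4600]  K=[0.5434]  nu=[-3.1577]  x^+=[-2.1683]  P^+=[0.1141]

x_post = [-2.1683]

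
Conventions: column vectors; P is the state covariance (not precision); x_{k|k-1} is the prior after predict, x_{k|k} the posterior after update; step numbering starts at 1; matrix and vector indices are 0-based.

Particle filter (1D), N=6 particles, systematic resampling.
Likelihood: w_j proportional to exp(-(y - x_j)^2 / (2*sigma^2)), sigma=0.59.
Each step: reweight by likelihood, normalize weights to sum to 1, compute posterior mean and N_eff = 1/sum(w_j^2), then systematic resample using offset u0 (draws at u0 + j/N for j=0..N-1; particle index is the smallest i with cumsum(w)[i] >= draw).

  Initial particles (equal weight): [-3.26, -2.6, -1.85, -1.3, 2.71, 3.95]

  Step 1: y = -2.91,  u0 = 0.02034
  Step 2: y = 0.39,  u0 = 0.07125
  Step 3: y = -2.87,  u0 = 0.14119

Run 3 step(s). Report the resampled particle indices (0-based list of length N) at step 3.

resampled_idx = [0, 1, 2, 3, 4, 5]

step 1: w=[0.4339, 0.4506, 0.1030, 0.0125, 0.0000, 0.0000]  mean=-2.7929  Neff=2.4871  idx=[0, 0, 0, 1, 1, 1]
step 2: w=[0.0006, 0.0006, 0.0006, 0.3327, 0.3327, 0.3327]  mean=-2.6012  Neff=3.0111  idx=[3, 3, 4, 4, 5, 5]
step 3: w=[0.1667, 0.1667, 0.1667, 0.1667, 0.1667, 0.1667]  mean=-2.6000  Neff=6.0000  idx=[0, 1, 2, 3, 4, 5]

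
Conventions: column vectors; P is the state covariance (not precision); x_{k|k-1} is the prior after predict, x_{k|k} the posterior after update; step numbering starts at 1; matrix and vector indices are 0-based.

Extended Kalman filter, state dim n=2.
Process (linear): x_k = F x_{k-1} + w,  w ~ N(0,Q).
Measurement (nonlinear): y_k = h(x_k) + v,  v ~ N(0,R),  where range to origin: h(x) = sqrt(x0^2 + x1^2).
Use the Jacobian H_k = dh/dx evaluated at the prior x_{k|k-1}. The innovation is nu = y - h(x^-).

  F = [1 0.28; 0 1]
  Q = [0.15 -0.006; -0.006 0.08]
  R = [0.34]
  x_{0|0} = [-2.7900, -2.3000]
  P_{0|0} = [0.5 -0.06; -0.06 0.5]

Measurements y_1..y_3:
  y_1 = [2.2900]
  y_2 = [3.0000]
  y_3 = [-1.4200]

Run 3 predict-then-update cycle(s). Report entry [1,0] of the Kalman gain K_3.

step 1: x^-=[-3.4340, -2.3000]  P^-=[0.6556 0.0740; 0.0740 0.5800]  H_jac=[-0.8309 -0.5565]  S=[1.0406]  K=[-0.5630; -0.3692]  nu=[-1.8431]  x^+=[-2.3963, -1.6194]  P^+=[0.3257 -0.1423; -0.1423 0.4381]
step 2: x^-=[-2.8498, -1.6194]  P^-=[0.4304 -0.0257; -0.0257 0.5181]  H_jac=[-0.8694 -0.4941]  S=[0.7697]  K=[-0.4696; -0.3036]  nu=[-0.2778]  x^+=[-2.7193, -1.5351]  P^+=[0.2606 -0.1354; -0.1354 0.4472]
step 3: x^-=[-3.1491, -1.5351]  P^-=[0.3698 -0.0162; -0.0162 0.5272]  H_jac=[-0.8989 -0.4382]  S=[0.7273]  K=[-0.4473; -0.2976]  nu=[-4.9234]  x^+=[-0.9467, -0.0699]  P^+=[0.2243 -0.1130; -0.1130 0.4628]

K[1,0] = -0.2976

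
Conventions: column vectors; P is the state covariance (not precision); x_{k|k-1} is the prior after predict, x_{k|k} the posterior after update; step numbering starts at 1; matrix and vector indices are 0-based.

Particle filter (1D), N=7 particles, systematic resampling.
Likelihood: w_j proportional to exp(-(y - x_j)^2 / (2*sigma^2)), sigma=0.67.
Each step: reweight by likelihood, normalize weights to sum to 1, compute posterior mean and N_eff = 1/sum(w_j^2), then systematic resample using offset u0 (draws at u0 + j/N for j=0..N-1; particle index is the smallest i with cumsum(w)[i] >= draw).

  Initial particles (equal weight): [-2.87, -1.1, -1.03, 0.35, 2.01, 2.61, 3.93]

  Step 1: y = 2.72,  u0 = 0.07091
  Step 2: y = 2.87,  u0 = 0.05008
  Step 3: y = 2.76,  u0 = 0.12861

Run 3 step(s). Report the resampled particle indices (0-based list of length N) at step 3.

step 1: w=[0.0000, 0.0000, 0.0000, 0.0011, 0.3251, 0.5623, 0.1116]  mean=2.5598  Neff=2.3027  idx=[4, 4, 5, 5, 5, 5, 6]
step 2: w=[0.0900, 0.0900, 0.1903, 0.1903, 0.1903, 0.1903, 0.0587]  mean=2.5794  Neff=6.0780  idx=[0, 2, 2, 3, 4, 5, 5]
step 3: w=[0.0837, 0.1527, 0.1527, 0.1527, 0.1527, 0.1527, 0.1527]  mean=2.5598  Neff=6.8054  idx=[1, 2, 3, 4, 5, 5, 6]

resampled_idx = [1, 2, 3, 4, 5, 5, 6]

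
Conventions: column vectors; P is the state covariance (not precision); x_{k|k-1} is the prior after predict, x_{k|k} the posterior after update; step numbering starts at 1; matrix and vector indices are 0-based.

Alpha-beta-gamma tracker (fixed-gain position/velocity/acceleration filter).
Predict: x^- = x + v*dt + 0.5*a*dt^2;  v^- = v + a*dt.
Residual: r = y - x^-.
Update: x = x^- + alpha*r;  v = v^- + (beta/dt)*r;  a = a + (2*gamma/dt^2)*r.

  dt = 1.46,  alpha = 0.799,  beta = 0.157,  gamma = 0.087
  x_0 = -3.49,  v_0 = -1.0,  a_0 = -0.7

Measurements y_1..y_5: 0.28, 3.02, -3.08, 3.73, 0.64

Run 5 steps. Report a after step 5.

step 1: x_pred=-5.6961  r=5.9761  x^+=-0.9212  v^+=-1.3794  a^+=-0.2122
step 2: x_pred=-3.1612  r=6.1812  x^+=1.7776  v^+=-1.0245  a^+=0.2924
step 3: x_pred=0.5935  r=-3.6735  x^+=-2.3416  v^+=-0.9926  a^+=-0.0075
step 4: x_pred=-3.7988  r=7.5288  x^+=2.2167  v^+=-0.1939  a^+=0.6071
step 5: x_pred=2.5806  r=-1.9406  x^+=1.0301  v^+=0.4837  a^+=0.4487

a_post = 0.4487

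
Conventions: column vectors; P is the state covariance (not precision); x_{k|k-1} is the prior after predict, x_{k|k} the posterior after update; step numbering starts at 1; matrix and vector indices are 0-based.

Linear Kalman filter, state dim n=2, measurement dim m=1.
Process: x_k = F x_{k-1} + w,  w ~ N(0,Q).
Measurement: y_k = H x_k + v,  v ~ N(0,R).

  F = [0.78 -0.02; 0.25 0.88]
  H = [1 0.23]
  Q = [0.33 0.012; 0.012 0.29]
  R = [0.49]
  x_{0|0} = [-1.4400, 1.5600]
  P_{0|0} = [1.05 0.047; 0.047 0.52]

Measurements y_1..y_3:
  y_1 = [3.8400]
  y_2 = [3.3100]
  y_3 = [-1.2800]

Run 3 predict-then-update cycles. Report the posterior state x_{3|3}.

step 1: x^-=[-1.1544, 1.0128]  P^-=[0.9676 0.2396; 0.2396 0.7790]  S=[1.6090]  K=[0.6356; 0.2603]  nu=[4.7615]  x^+=[1.8720, 2.2521]  P^+=[0.3176 -0.0266; -0.0266 0.6700]
step 2: x^-=[1.4151, 2.4499]  P^-=[0.5243 0.0440; 0.0440 0.8170]  S=[1.0778]  K=[0.4959; 0.2152]  nu=[1.3314]  x^+=[2.0753, 2.7364]  P^+=[0.2593 -0.0710; -0.0710 0.7671]
step 3: x^-=[1.5640, 2.9268]  P^-=[0.4903 0.0007; 0.0007 0.8690]  S=[1.0266]  K=[0.4777; 0.1954]  nu=[-3.5172]  x^+=[-0.1163, 2.2397]  P^+=[0.2560 -0.0951; -0.0951 0.8298]

x_post = [-0.1163, 2.2397]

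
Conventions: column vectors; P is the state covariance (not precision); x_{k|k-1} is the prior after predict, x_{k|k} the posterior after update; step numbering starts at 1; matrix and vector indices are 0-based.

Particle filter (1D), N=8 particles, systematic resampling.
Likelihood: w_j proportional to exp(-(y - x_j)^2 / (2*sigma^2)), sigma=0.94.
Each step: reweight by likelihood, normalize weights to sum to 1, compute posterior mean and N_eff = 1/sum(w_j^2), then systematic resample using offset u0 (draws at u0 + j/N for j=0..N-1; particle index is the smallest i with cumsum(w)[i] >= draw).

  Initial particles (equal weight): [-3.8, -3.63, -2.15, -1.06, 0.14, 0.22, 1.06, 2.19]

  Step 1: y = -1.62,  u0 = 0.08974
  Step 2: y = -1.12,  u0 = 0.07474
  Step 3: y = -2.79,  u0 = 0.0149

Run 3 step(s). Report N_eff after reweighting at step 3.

step 1: w=[0.0309, 0.0462, 0.3881, 0.3810, 0.0788, 0.0670, 0.0078, 0.0001]  mean=-1.4893  Neff=3.2297  idx=[2, 2, 2, 2, 3, 3, 3, 5]
step 2: w=[0.0988, 0.0988, 0.0988, 0.0988, 0.1798, 0.1798, 0.1798, 0.0652]  mean=-1.4075  Neff=7.1266  idx=[0, 2, 3, 4, 4, 5, 6, 7]
step 3: w=[0.2541, 0.2541, 0.2541, 0.0589, 0.0589, 0.0589, 0.0589, 0.0019]  mean=-1.8886  Neff=4.8156  idx=[0, 0, 1, 1, 2, 2, 3, 5]

N_eff = 4.8156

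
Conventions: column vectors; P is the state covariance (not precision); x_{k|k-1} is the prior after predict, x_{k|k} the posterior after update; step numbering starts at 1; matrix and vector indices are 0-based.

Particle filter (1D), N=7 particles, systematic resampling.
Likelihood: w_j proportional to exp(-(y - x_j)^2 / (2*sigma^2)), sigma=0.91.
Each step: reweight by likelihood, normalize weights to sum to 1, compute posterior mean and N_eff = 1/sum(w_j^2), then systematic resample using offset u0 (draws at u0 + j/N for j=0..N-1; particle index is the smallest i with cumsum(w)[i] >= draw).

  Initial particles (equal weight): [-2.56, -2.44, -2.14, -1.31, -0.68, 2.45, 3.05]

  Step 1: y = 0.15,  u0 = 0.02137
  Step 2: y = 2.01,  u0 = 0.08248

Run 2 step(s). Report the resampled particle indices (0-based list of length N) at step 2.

resampled_idx = [3, 3, 4, 4, 5, 6, 6]

step 1: w=[0.0113, 0.0165, 0.0400, 0.2618, 0.6256, 0.0389, 0.0059]  mean=-0.8098  Neff=2.1574  idx=[1, 3, 3, 4, 4, 4, 4]
step 2: w=[0.0001, 0.0242, 0.0242, 0.2379, 0.2379, 0.2379, 0.2379]  mean=-0.7107  Neff=4.3953  idx=[3, 3, 4, 4, 5, 6, 6]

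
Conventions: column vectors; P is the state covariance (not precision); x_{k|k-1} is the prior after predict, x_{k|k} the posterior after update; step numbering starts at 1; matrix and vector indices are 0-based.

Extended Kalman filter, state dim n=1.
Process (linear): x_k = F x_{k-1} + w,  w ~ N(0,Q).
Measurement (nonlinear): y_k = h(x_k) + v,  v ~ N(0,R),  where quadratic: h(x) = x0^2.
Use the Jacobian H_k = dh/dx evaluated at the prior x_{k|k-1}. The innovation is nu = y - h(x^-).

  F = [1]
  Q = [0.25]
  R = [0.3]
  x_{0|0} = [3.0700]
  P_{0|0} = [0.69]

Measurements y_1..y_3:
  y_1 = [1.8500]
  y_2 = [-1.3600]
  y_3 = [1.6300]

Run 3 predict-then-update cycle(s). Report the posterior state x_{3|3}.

x_post = [1.2120]

step 1: x^-=[3.0700]  P^-=[0.9400]  H_jac=[6.1400]  S=[35.7376]  K=[0.1615]  nu=[-7.5749]  x^+=[1.8467]  P^+=[0.0079]
step 2: x^-=[1.8467]  P^-=[0.2579]  H_jac=[3.6933]  S=[3.8178]  K=[0.2495]  nu=[-4.7702]  x^+=[0.6566]  P^+=[0.0203]
step 3: x^-=[0.6566]  P^-=[0.2703]  H_jac=[1.3132]  S=[0.7661]  K=[0.4633]  nu=[1.1989]  x^+=[1.2120]  P^+=[0.1058]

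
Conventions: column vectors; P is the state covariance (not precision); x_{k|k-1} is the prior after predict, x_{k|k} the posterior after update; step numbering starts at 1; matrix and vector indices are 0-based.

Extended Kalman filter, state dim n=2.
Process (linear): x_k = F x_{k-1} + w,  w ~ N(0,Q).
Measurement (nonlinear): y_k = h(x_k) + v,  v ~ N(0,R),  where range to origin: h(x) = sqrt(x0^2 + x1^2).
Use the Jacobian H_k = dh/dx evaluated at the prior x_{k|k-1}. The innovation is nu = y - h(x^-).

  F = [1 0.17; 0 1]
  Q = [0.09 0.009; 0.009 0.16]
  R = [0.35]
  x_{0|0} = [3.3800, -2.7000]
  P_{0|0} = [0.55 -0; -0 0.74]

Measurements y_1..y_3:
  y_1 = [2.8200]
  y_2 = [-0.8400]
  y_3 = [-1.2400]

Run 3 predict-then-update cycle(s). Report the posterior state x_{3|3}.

x_post = [-0.3523, -0.5381]

step 1: x^-=[2.9210, -2.7000]  P^-=[0.6614 0.1348; 0.1348 0.9000]  H_jac=[0.7343 -0.6788]  S=[0.9869]  K=[0.3994; -0.5187]  nu=[-1.1577]  x^+=[2.4586, -2.0995]  P^+=[0.5040 0.3393; 0.3393 0.6345]
step 2: x^-=[2.1017, -2.0995]  P^-=[0.7276 0.4561; 0.4561 0.7945]  H_jac=[0.7075 -0.7067]  S=[0.6549]  K=[0.2938; -0.3646]  nu=[-3.8107]  x^+=[0.9820, -0.7100]  P^+=[0.6711 0.5263; 0.5263 0.7074]
step 3: x^-=[0.8613, -0.7100]  P^-=[0.9605 0.6555; 0.6555 0.8674]  H_jac=[0.7716 -0.6361]  S=[0.6293]  K=[0.5151; -0.0730]  nu=[-2.3562]  x^+=[-0.3523, -0.5381]  P^+=[0.7935 0.6792; 0.6792 0.8641]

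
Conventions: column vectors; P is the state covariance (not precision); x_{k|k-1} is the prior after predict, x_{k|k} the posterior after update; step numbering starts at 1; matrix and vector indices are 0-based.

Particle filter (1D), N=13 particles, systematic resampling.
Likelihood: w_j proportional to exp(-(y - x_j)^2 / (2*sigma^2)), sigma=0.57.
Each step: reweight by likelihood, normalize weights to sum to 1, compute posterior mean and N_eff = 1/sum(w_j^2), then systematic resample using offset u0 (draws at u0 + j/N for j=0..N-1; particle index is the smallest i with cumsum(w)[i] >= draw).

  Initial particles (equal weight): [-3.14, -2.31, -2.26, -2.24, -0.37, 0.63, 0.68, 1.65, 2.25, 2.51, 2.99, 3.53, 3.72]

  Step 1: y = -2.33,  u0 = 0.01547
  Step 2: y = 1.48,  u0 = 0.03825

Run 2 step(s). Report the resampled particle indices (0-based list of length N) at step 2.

resampled_idx = [2, 4, 5, 6, 7, 8, 8, 9, 10, 10, 11, 12, 12]

step 1: w=[0.1089, 0.2986, 0.2966, 0.2951, 0.0008, 0.0000, 0.0000, 0.0000, 0.0000, 0.0000, 0.0000, 0.0000, 0.0000]  mean=-2.3633  Neff=3.6221  idx=[0, 0, 1, 1, 1, 1, 2, 2, 2, 3, 3, 3, 3]
step 2: w=[0.0000, 0.0000, 0.0545, 0.0545, 0.0545, 0.0545, 0.0973, 0.0973, 0.0973, 0.1225, 0.1225, 0.1225, 0.1225]  mean=-2.2611  Neff=9.9693  idx=[2, 4, 5, 6, 7, 8, 8, 9, 10, 10, 11, 12, 12]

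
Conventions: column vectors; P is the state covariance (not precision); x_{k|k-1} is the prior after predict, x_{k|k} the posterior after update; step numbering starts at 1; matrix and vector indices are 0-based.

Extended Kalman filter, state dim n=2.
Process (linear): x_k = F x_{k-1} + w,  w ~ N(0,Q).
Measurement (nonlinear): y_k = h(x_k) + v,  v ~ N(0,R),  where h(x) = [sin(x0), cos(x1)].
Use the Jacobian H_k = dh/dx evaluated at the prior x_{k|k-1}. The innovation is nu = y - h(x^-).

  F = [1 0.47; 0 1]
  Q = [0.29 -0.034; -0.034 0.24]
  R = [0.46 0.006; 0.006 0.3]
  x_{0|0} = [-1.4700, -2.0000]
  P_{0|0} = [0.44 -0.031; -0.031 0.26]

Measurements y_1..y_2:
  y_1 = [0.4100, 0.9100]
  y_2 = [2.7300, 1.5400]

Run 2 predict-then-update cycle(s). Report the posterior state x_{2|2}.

step 1: x^-=[-2.4100, -2.0000]  P^-=[0.7583 0.0572; 0.0572 0.5000]  H_jac=[-0.7441 0.0000; 0.0000 0.9093]  S=[0.8799 -0.0327; -0.0327 0.7134]  K=[-0.6397 0.0436; -0.0247 0.6362]  nu=[1.0781, 1.3261]  x^+=[-3.0418, -1.1830]  P^+=[0.3951 0.0102; 0.0102 0.2097]
step 2: x^-=[-3.5978, -1.1830]  P^-=[0.7410 0.0747; 0.0747 0.4497]  H_jac=[-0.8977 0.0000; 0.0000 0.9258]  S=[1.0571 -0.0561; -0.0561 0.6854]  K=[-0.6266 0.0496; -0.0314 0.6048]  nu=[2.2894, 1.1619]  x^+=[-4.9747, -0.5521]  P^+=[0.3207 0.0120; 0.0120 0.1958]

x_post = [-4.9747, -0.5521]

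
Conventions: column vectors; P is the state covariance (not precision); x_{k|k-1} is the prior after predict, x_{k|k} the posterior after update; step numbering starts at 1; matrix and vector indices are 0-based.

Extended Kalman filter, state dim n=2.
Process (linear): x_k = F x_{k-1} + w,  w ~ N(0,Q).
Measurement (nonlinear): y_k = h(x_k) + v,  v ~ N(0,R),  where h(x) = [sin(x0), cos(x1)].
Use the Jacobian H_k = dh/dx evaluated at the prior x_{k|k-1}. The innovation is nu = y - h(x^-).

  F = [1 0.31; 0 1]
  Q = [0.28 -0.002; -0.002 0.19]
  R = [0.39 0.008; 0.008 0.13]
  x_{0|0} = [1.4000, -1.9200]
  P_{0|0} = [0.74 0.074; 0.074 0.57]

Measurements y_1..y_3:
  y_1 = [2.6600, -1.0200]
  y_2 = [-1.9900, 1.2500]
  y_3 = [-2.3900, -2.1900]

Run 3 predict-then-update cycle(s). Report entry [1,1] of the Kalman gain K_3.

step 1: x^-=[0.8048, -1.9200]  P^-=[1.1207 0.2487; 0.2487 0.7600]  H_jac=[0.6933 0.0000; 0.0000 0.9396]  S=[0.9286 0.1700; 0.1700 0.8010]  K=[0.8149 0.1188; 0.0234 0.8866]  nu=[1.9393, -0.6779]  x^+=[2.3046, -2.4757]  P^+=[0.4598 0.0234; 0.0234 0.1229]
step 2: x^-=[1.5372, -2.4757]  P^-=[0.7661 0.0595; 0.0595 0.3129]  H_jac=[0.0336 0.0000; 0.0000 0.6178]  S=[0.3909 0.0092; 0.0092 0.2494]  K=[0.0625 0.1450; -0.0132 0.7754]  nu=[-2.9894, 2.0363]  x^+=[1.6456, -0.8571]  P^+=[0.7592 0.0313; 0.0313 0.1630]
step 3: x^-=[1.3799, -0.8571]  P^-=[1.0742 0.0798; 0.0798 0.3530]  H_jac=[0.1898 0.0000; 0.0000 0.7559]  S=[0.4287 0.0195; 0.0195 0.3317]  K=[0.4685 0.1545; -0.0012 0.8045]  nu=[-3.3718, -2.8446]  x^+=[-0.6392, -3.1417]  P^+=[0.9694 0.0315; 0.0315 0.1383]

K[1,1] = 0.8045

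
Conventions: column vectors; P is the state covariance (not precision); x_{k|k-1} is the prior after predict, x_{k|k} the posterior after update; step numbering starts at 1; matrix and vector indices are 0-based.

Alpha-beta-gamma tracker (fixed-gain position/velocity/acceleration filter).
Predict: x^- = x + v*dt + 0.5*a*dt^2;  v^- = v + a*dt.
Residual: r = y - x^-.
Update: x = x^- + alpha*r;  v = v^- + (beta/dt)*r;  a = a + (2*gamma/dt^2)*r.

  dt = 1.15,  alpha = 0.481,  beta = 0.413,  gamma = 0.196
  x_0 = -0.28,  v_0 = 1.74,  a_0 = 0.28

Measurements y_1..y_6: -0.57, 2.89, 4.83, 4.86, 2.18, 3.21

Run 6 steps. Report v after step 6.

step 1: x_pred=1.9061  r=-2.4761  x^+=0.7151  v^+=1.1727  a^+=-0.4540
step 2: x_pred=1.7636  r=1.1264  x^+=2.3054  v^+=1.0552  a^+=-0.1201
step 3: x_pred=3.4395  r=1.3905  x^+=4.1083  v^+=1.4165  a^+=0.2921
step 4: x_pred=5.9304  r=-1.0704  x^+=5.4156  v^+=1.3680  a^+=-0.0252
step 5: x_pred=6.9721  r=-4.7921  x^+=4.6671  v^+=-0.3820  a^+=-1.4456
step 6: x_pred=3.2719  r=-0.0619  x^+=3.2421  v^+=-2.0667  a^+=-1.4640

v_post = -2.0667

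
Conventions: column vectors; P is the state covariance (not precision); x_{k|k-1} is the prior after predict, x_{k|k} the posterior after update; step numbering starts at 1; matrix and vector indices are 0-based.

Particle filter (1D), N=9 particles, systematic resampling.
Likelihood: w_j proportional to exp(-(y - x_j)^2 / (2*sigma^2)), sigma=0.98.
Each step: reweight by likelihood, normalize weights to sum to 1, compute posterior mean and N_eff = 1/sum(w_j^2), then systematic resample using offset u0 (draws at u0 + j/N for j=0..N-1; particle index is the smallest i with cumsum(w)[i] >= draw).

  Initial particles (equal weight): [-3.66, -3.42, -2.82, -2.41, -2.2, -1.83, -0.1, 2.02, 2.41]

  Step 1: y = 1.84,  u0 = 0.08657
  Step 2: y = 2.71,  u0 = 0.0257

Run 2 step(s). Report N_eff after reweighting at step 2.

N_eff = 8.9097

step 1: w=[0.0000, 0.0000, 0.0000, 0.0000, 0.0001, 0.0005, 0.0716, 0.4992, 0.4287]  mean=2.0331  Neff=2.2829  idx=[7, 7, 7, 7, 7, 8, 8, 8, 8]
step 2: w=[0.1011, 0.1011, 0.1011, 0.1011, 0.1011, 0.1236, 0.1236, 0.1236, 0.1236]  mean=2.2128  Neff=8.9097  idx=[0, 1, 2, 3, 4, 5, 6, 7, 8]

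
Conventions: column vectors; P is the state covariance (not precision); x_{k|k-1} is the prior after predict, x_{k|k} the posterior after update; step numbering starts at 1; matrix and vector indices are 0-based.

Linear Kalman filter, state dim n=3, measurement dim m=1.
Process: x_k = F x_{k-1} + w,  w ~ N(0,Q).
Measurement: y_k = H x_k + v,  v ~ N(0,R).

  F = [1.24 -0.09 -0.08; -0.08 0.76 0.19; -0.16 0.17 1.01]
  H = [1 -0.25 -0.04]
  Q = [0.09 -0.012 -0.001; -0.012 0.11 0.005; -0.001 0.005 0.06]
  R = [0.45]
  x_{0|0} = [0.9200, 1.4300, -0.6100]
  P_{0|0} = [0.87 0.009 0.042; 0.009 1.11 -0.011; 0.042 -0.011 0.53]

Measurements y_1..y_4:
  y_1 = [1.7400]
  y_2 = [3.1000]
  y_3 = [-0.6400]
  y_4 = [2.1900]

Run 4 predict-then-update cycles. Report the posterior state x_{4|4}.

step 1: x^-=[1.0609, 0.8973, -0.5202]  P^-=[1.4296 -0.1627 -0.1771; -0.1627 0.7703 0.2466; -0.1771 0.2466 0.6372]  S=[2.0292]  K=[0.7280; -0.1799; -0.1302]  nu=[0.8826]  x^+=[1.7035, 0.7385, -0.6351]  P^+=[0.3540 0.1031 0.0153; 0.1031 0.7046 0.1990; 0.0153 0.1990 0.6028]
step 2: x^-=[2.0967, 0.3043, -0.7885]  P^-=[0.6207 -0.0183 -0.1090; -0.0183 0.5855 0.3598; -0.1090 0.3598 0.7621]  S=[1.1336]  K=[0.5554; -0.1580; -0.2024]  nu=[1.0479]  x^+=[2.6787, 0.1387, -1.0005]  P^+=[0.2710 0.0811 0.0184; 0.0811 0.5572 0.3235; 0.0184 0.3235 0.7157]
step 3: x^-=[3.3891, -0.2990, -1.4156]  P^-=[0.4986 -0.0316 -0.1133; -0.0316 0.5424 0.4636; -0.1133 0.4636 0.9138]  S=[1.0181]  K=[0.5020; -0.1824; -0.2610]  nu=[-4.1605]  x^+=[1.3007, 0.4599, -0.3295]  P^+=[0.2421 0.0617 0.0201; 0.0617 0.5085 0.4151; 0.0201 0.4151 0.8445]
step 4: x^-=[1.5979, 0.1829, -0.4628]  P^-=[0.4600 -0.0526 -0.1291; -0.0526 0.5475 0.5573; -0.1291 0.5573 1.0750]  S=[0.9937]  K=[0.4813; -0.2131; -0.3134]  nu=[0.6193]  x^+=[1.8960, 0.0509, -0.6569]  P^+=[0.2298 0.0494 0.0208; 0.0494 0.5024 0.4910; 0.0208 0.4910 0.9774]

x_post = [1.8960, 0.0509, -0.6569]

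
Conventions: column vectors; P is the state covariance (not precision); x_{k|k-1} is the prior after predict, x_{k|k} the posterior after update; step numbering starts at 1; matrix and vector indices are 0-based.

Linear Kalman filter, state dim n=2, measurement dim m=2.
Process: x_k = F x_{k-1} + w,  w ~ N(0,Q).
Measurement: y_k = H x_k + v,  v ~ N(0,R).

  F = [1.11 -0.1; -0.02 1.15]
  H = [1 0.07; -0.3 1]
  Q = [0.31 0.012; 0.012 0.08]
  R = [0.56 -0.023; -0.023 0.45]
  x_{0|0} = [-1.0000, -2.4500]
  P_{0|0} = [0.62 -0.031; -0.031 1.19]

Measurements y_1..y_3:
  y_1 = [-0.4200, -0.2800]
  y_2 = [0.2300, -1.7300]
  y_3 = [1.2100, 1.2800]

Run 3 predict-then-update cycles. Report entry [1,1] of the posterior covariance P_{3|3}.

P_post[1,1] = 0.2168

step 1: x^-=[-0.8650, -2.7975]  P^-=[1.0927 -0.1782; -0.1782 1.6554]  S=[1.6358 -0.4094; -0.4094 2.3107]  K=[0.6336 -0.1067; 0.1538 0.7668]  nu=[0.6408, 2.2580]  x^+=[-0.7000, -0.9675]  P^+=[0.3542 0.0437; 0.0437 0.3546]
step 2: x^-=[-0.6802, -1.0986]  P^-=[0.7403 0.0192; 0.0192 0.5471]  S=[1.3057 -0.1880; -0.1880 1.0522]  K=[0.5545 -0.0938; 0.1212 0.5362]  nu=[0.9871, -0.8354]  x^+=[-0.0545, -1.4269]  P^+=[0.3100 0.0381; 0.0381 0.2499]
step 3: x^-=[0.0822, -1.6398]  P^-=[0.6860 0.0250; 0.0250 0.4089]  S=[1.2515 -0.1757; -0.1757 0.9056]  K=[0.5361 -0.0956; 0.1080 0.4642]  nu=[1.2426, 2.9445]  x^+=[0.4669, -0.1389]  P^+=[0.3000 0.0346; 0.0346 0.2168]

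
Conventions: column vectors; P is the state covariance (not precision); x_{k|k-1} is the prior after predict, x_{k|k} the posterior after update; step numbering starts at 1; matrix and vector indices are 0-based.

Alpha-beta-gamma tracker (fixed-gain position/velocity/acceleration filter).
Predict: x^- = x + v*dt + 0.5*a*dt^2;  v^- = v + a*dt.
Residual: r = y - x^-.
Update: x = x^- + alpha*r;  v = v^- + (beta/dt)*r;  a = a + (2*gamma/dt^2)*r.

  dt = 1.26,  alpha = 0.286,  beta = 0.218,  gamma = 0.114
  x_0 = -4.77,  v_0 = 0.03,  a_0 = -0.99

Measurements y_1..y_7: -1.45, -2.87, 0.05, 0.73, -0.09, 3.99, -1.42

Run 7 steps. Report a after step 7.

step 1: x_pred=-5.5181  r=4.0681  x^+=-4.3546  v^+=-0.5136  a^+=-0.4058
step 2: x_pred=-5.3238  r=2.4538  x^+=-4.6220  v^+=-0.6003  a^+=-0.0534
step 3: x_pred=-5.4207  r=5.4707  x^+=-3.8561  v^+=0.2790  a^+=0.7323
step 4: x_pred=-2.9233  r=3.6533  x^+=-1.8785  v^+=1.8337  a^+=1.2570
step 5: x_pred=1.4298  r=-1.5198  x^+=0.9952  v^+=3.1546  a^+=1.0387
step 6: x_pred=5.7944  r=-1.8044  x^+=5.2783  v^+=4.1511  a^+=0.7796
step 7: x_pred=11.1275  r=-12.5475  x^+=7.5389  v^+=2.9624  a^+=-1.0224

a_post = -1.0224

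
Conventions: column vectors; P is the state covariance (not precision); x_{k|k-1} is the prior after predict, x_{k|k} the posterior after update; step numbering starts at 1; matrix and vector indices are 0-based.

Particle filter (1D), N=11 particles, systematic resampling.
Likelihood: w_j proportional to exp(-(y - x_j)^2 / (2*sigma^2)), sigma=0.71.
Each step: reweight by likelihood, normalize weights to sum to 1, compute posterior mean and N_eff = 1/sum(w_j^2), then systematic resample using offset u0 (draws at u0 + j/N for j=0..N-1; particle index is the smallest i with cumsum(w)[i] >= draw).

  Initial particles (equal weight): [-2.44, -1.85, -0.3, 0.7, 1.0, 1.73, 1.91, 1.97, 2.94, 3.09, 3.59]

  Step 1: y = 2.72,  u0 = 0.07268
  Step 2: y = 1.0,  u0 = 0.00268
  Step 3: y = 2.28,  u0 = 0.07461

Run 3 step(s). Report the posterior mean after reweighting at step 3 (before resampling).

step 1: w=[0.0000, 0.0000, 0.0000, 0.0045, 0.0138, 0.0985, 0.1358, 0.1490, 0.2481, 0.2273, 0.1229]  mean=2.6132  Neff=5.5903  idx=[5, 6, 7, 7, 8, 8, 8, 9, 9, 10, 10]
step 2: w=[0.3076, 0.2295, 0.2052, 0.2052, 0.0125, 0.0125, 0.0125, 0.0069, 0.0069, 0.0007, 0.0007]  mean=1.9363  Neff=4.3092  idx=[0, 0, 0, 0, 1, 1, 2, 2, 2, 3, 3]
step 3: w=[0.0800, 0.0800, 0.0800, 0.0800, 0.0943, 0.0943, 0.0982, 0.0982, 0.0982, 0.0982, 0.0982]  mean=1.8818  Neff=10.9084  idx=[0, 2, 3, 4, 5, 6, 7, 8, 8, 9, 10]

post_mean = 1.8818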